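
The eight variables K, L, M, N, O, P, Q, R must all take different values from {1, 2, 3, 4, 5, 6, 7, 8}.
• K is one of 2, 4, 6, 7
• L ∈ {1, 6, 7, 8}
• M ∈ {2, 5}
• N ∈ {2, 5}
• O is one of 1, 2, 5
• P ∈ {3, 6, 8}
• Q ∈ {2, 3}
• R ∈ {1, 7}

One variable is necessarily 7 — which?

R

The 8 variables together cover exactly {1, 2, 3, 4, 5, 6, 7, 8} — 8 values for 8 variables — and 4 appears only in K's list, so K = 4.
The 2 variables M and N are confined to {2, 5}, which locks those values in; drop them from O, Q.
That leaves O = 1. Strike 1 from L, R.
So 7 goes to R.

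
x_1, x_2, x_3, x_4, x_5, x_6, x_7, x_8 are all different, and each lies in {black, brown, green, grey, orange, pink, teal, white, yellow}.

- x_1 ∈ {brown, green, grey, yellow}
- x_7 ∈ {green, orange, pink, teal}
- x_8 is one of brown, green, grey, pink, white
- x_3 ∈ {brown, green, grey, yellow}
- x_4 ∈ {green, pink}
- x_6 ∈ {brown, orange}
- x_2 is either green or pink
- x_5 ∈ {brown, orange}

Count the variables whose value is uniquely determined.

2

Among the 8 variables, teal fits only x_7 (and all 8 values in {brown, green, grey, orange, pink, teal, white, yellow} must be used), so x_7 = teal.
The 7 still-open variables together cover exactly {brown, green, grey, orange, pink, white, yellow} — 7 values for 7 variables — and white appears only in x_8's list, so x_8 = white.
x_2 and x_4 share exactly the 2 values {green, pink}; by pigeonhole those values go to them, so strike green, pink from x_1, x_3.
x_5 and x_6 between them cover only {brown, orange} — a naked pair. Remove those values from x_1, x_3.
Determined: x_7=teal, x_8=white. The other variables each still have more than one consistent value. That makes 2.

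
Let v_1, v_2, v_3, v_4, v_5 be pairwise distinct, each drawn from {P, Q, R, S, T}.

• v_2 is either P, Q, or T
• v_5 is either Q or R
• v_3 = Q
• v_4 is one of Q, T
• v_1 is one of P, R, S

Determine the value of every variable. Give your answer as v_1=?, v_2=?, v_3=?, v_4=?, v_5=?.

v_1=S, v_2=P, v_3=Q, v_4=T, v_5=R

v_3 has just one choice, so v_3 = Q. So v_2, v_4, v_5 can't be Q.
v_4 has just one choice, so v_4 = T. Eliminate T elsewhere: v_2.
v_5's domain is down to {R}, so v_5 = R. Remove R from v_1.
That leaves v_2 = P. So v_1 can't be P.
That leaves v_1 = S.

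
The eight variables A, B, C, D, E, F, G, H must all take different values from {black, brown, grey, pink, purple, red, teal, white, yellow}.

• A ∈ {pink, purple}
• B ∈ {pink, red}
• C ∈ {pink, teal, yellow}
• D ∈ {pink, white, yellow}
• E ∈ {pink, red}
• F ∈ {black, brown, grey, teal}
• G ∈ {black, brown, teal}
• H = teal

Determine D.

white

H's domain is down to {teal}, so H = teal. Strike teal from C, F, G.
B and E share exactly the 2 values {pink, red}; by pigeonhole those values go to them, so strike pink, red from A, C, D.
A's domain is down to {purple}, so A = purple.
That leaves C = yellow. Strike yellow from D.
So D = white.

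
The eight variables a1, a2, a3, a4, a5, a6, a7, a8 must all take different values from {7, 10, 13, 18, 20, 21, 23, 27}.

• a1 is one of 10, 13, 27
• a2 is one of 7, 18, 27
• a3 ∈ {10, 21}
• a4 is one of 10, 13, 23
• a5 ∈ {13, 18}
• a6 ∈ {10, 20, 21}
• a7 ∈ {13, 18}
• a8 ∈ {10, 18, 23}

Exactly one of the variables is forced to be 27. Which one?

a1

The 8 variables draw from only 8 values {7, 10, 13, 18, 20, 21, 23, 27}, so each is used; only a2 can be 7, hence a2 = 7.
The 7 still-open variables draw from only 7 values {10, 13, 18, 20, 21, 23, 27}, so each is used; only a6 can be 20, hence a6 = 20.
The 6 still-open variables together cover exactly {10, 13, 18, 21, 23, 27} — 6 values for 6 variables — and 21 appears only in a3's list, so a3 = 21.
The 5 still-open variables draw from only 5 values {10, 13, 18, 23, 27}, so each is used; only a1 can be 27, hence a1 = 27.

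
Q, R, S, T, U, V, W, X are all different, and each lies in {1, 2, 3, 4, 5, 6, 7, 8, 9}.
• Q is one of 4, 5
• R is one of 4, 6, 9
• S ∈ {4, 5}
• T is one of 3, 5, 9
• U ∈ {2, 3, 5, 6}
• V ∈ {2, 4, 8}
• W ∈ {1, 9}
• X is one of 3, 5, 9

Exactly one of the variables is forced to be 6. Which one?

Among the 8 variables, 1 fits only W (and all 8 values in {1, 2, 3, 4, 5, 6, 8, 9} must be used), so W = 1.
Among the 7 still-open variables, 8 fits only V (and all 7 values in {2, 3, 4, 5, 6, 8, 9} must be used), so V = 8.
Among the 6 still-open variables, 2 fits only U (and all 6 values in {2, 3, 4, 5, 6, 9} must be used), so U = 2.
The 5 still-open variables together cover exactly {3, 4, 5, 6, 9} — 5 values for 5 variables — and 6 appears only in R's list, so R = 6.

R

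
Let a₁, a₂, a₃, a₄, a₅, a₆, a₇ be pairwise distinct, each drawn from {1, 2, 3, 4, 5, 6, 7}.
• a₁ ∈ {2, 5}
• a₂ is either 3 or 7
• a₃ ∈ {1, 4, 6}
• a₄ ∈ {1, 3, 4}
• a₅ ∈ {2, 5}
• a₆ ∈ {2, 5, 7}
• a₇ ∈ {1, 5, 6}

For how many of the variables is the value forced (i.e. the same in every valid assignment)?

a₁ and a₅ between them cover only {2, 5} — a naked pair. Remove those values from a₆, a₇.
a₆'s domain is down to {7}, so a₆ = 7. Eliminate 7 elsewhere: a₂.
a₂'s domain is down to {3}, so a₂ = 3. Strike 3 from a₄.
Determined: a₂=3, a₆=7. The other variables each still have more than one consistent value. That makes 2.

2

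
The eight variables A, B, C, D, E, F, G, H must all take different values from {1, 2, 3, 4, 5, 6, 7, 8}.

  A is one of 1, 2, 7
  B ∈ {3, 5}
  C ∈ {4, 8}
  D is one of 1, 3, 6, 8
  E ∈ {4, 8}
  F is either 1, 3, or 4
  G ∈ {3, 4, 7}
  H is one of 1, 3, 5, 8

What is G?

7

Among the 8 variables, 2 fits only A (and all 8 values in {1, 2, 3, 4, 5, 6, 7, 8} must be used), so A = 2.
The 7 still-open variables together cover exactly {1, 3, 4, 5, 6, 7, 8} — 7 values for 7 variables — and 6 appears only in D's list, so D = 6.
The 6 still-open variables together cover exactly {1, 3, 4, 5, 7, 8} — 6 values for 6 variables — and 7 appears only in G's list, so G = 7.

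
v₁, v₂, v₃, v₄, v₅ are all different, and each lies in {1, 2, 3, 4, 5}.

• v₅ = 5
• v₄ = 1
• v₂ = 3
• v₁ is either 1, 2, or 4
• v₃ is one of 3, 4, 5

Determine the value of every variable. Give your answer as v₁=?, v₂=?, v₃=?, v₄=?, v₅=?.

v₁=2, v₂=3, v₃=4, v₄=1, v₅=5

v₂ has just one choice, so v₂ = 3. Eliminate 3 elsewhere: v₃.
v₄'s domain is down to {1}, so v₄ = 1. Remove 1 from v₁.
v₅ must be 5 (only option left). So v₃ can't be 5.
v₃ must be 4 (only option left). Eliminate 4 elsewhere: v₁.
v₁'s domain is down to {2}, so v₁ = 2.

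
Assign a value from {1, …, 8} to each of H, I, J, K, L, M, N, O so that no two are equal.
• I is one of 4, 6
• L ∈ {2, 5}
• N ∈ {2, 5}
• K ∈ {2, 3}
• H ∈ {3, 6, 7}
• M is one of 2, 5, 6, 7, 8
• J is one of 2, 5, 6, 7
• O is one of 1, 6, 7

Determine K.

3

Among the 8 variables, 1 fits only O (and all 8 values in {1, 2, 3, 4, 5, 6, 7, 8} must be used), so O = 1.
The 7 still-open variables draw from only 7 values {2, 3, 4, 5, 6, 7, 8}, so each is used; only I can be 4, hence I = 4.
Among the 6 still-open variables, 8 fits only M (and all 6 values in {2, 3, 5, 6, 7, 8} must be used), so M = 8.
L and N between them cover only {2, 5} — a naked pair. Remove those values from J, K.
So K = 3.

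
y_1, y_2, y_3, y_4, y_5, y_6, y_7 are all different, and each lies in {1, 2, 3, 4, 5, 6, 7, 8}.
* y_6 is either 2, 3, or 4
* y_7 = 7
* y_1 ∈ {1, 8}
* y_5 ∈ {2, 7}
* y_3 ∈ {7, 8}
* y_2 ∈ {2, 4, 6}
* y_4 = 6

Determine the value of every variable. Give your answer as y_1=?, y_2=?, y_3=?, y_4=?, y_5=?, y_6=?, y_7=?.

y_4 has just one choice, so y_4 = 6. Remove 6 from y_2.
y_7 has just one choice, so y_7 = 7. Eliminate 7 elsewhere: y_3, y_5.
That leaves y_3 = 8. Eliminate 8 elsewhere: y_1.
y_5's domain is down to {2}, so y_5 = 2. So y_2, y_6 can't be 2.
y_1 must be 1 (only option left).
y_2's domain is down to {4}, so y_2 = 4. Remove 4 from y_6.
y_6 has just one choice, so y_6 = 3.

y_1=1, y_2=4, y_3=8, y_4=6, y_5=2, y_6=3, y_7=7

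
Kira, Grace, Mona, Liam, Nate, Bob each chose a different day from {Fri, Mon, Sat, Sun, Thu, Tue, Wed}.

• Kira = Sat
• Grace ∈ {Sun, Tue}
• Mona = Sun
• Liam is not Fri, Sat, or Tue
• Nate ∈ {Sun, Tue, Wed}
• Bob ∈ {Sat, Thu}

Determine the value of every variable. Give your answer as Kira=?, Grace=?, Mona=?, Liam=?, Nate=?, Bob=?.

Kira=Sat, Grace=Tue, Mona=Sun, Liam=Mon, Nate=Wed, Bob=Thu

Kira has just one choice, so Kira = Sat. Strike Sat from Bob.
That leaves Mona = Sun. So Grace, Liam, Nate can't be Sun.
Bob's domain is down to {Thu}, so Bob = Thu. Eliminate Thu elsewhere: Liam.
Grace has just one choice, so Grace = Tue. Strike Tue from Nate.
Nate's domain is down to {Wed}, so Nate = Wed. Strike Wed from Liam.
Liam's domain is down to {Mon}, so Liam = Mon.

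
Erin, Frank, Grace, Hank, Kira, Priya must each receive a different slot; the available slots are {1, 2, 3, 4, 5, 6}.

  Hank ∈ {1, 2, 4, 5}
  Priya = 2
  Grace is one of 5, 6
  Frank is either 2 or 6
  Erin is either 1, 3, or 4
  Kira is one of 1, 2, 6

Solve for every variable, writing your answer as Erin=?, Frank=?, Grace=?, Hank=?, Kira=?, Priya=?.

Erin=3, Frank=6, Grace=5, Hank=4, Kira=1, Priya=2

Priya must be 2 (only option left). So Frank, Hank, Kira can't be 2.
Frank must be 6 (only option left). So Grace, Kira can't be 6.
Grace must be 5 (only option left). Remove 5 from Hank.
Kira's domain is down to {1}, so Kira = 1. Eliminate 1 elsewhere: Erin, Hank.
Hank must be 4 (only option left). Remove 4 from Erin.
That leaves Erin = 3.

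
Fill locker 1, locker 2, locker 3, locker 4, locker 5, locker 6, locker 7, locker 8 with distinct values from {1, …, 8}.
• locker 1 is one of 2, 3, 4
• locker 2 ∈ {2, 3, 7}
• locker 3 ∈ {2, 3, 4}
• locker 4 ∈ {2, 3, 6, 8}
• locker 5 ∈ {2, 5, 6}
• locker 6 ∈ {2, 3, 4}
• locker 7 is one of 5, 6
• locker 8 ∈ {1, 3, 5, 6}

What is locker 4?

8

The 8 variables draw from only 8 values {1, 2, 3, 4, 5, 6, 7, 8}, so each is used; only locker 8 can be 1, hence locker 8 = 1.
Among the 7 still-open variables, 7 fits only locker 2 (and all 7 values in {2, 3, 4, 5, 6, 7, 8} must be used), so locker 2 = 7.
Among the 6 still-open variables, 8 fits only locker 4 (and all 6 values in {2, 3, 4, 5, 6, 8} must be used), so locker 4 = 8.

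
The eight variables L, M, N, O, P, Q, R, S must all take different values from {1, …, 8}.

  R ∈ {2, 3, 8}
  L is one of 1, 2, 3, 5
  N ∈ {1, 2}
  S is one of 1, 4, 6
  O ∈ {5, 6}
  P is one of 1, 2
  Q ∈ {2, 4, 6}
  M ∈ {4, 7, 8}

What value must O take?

Among the 8 variables, 7 fits only M (and all 8 values in {1, 2, 3, 4, 5, 6, 7, 8} must be used), so M = 7.
The 7 still-open variables together cover exactly {1, 2, 3, 4, 5, 6, 8} — 7 values for 7 variables — and 8 appears only in R's list, so R = 8.
The 6 still-open variables draw from only 6 values {1, 2, 3, 4, 5, 6}, so each is used; only L can be 3, hence L = 3.
The 5 still-open variables together cover exactly {1, 2, 4, 5, 6} — 5 values for 5 variables — and 5 appears only in O's list, so O = 5.

5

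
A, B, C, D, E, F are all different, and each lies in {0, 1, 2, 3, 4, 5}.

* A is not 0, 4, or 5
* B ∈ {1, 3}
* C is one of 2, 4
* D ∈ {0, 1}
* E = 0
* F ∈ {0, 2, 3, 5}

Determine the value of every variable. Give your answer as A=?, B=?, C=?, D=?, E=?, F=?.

E has just one choice, so E = 0. Eliminate 0 elsewhere: D, F.
D must be 1 (only option left). Strike 1 from A, B.
B must be 3 (only option left). Remove 3 from A, F.
A has just one choice, so A = 2. So C, F can't be 2.
C has just one choice, so C = 4.
F must be 5 (only option left).

A=2, B=3, C=4, D=1, E=0, F=5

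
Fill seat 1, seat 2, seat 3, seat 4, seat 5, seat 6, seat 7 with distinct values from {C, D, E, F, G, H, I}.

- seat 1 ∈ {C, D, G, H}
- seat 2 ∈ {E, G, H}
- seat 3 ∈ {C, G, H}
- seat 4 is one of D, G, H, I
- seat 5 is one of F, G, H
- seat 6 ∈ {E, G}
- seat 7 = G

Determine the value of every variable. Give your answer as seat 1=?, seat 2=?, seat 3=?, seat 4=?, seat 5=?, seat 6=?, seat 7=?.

seat 1=D, seat 2=H, seat 3=C, seat 4=I, seat 5=F, seat 6=E, seat 7=G

seat 7 must be G (only option left). Strike G from seat 1, seat 2, seat 3, seat 4, seat 5, seat 6.
seat 6 has just one choice, so seat 6 = E. Strike E from seat 2.
seat 2's domain is down to {H}, so seat 2 = H. Strike H from seat 1, seat 3, seat 4, seat 5.
seat 3's domain is down to {C}, so seat 3 = C. Strike C from seat 1.
seat 5's domain is down to {F}, so seat 5 = F.
seat 1 must be D (only option left). Remove D from seat 4.
seat 4 must be I (only option left).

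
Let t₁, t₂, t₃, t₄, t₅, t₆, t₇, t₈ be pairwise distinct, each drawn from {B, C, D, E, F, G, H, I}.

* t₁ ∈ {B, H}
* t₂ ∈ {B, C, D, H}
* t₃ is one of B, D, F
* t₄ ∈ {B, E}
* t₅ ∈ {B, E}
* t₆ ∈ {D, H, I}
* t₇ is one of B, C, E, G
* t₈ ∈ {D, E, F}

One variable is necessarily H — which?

The 8 variables together cover exactly {B, C, D, E, F, G, H, I} — 8 values for 8 variables — and G appears only in t₇'s list, so t₇ = G.
The 7 still-open variables draw from only 7 values {B, C, D, E, F, H, I}, so each is used; only t₂ can be C, hence t₂ = C.
The 6 still-open variables together cover exactly {B, D, E, F, H, I} — 6 values for 6 variables — and I appears only in t₆'s list, so t₆ = I.
The 5 still-open variables draw from only 5 values {B, D, E, F, H}, so each is used; only t₁ can be H, hence t₁ = H.

t₁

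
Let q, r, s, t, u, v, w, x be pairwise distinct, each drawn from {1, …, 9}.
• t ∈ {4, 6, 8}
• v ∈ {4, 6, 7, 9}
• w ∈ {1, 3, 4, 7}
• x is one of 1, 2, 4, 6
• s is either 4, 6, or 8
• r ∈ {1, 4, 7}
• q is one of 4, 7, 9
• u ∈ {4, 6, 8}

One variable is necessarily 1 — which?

The 8 variables together cover exactly {1, 2, 3, 4, 6, 7, 8, 9} — 8 values for 8 variables — and 2 appears only in x's list, so x = 2.
The 7 still-open variables draw from only 7 values {1, 3, 4, 6, 7, 8, 9}, so each is used; only w can be 3, hence w = 3.
Among the 6 still-open variables, 1 fits only r (and all 6 values in {1, 4, 6, 7, 8, 9} must be used), so r = 1.

r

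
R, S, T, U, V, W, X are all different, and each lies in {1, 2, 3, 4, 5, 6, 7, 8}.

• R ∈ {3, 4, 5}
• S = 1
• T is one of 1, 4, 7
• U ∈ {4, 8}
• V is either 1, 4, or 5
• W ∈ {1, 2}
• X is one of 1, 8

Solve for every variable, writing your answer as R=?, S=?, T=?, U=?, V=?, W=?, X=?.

S must be 1 (only option left). Strike 1 from T, V, W, X.
That leaves W = 2.
X's domain is down to {8}, so X = 8. Strike 8 from U.
U must be 4 (only option left). Remove 4 from R, T, V.
That leaves V = 5. Strike 5 from R.
R's domain is down to {3}, so R = 3.
That leaves T = 7.

R=3, S=1, T=7, U=4, V=5, W=2, X=8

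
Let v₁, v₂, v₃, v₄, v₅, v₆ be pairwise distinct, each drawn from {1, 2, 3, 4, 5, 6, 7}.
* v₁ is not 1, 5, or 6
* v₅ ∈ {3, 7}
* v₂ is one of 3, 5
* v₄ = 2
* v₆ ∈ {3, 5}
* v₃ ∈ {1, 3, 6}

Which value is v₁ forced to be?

v₄ must be 2 (only option left). Strike 2 from v₁.
v₂ and v₆ between them cover only {3, 5} — a naked pair. Remove those values from v₁, v₃, v₅.
v₅ must be 7 (only option left). Eliminate 7 elsewhere: v₁.
So v₁ = 4.

4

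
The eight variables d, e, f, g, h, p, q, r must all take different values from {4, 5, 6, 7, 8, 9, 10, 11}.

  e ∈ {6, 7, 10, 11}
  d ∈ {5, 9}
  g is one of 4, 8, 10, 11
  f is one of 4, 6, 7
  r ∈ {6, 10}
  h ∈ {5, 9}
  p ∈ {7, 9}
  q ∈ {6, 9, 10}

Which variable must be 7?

p

The 8 variables draw from only 8 values {4, 5, 6, 7, 8, 9, 10, 11}, so each is used; only g can be 8, hence g = 8.
The 7 still-open variables draw from only 7 values {4, 5, 6, 7, 9, 10, 11}, so each is used; only f can be 4, hence f = 4.
The 6 still-open variables draw from only 6 values {5, 6, 7, 9, 10, 11}, so each is used; only e can be 11, hence e = 11.
Among the 5 still-open variables, 7 fits only p (and all 5 values in {5, 6, 7, 9, 10} must be used), so p = 7.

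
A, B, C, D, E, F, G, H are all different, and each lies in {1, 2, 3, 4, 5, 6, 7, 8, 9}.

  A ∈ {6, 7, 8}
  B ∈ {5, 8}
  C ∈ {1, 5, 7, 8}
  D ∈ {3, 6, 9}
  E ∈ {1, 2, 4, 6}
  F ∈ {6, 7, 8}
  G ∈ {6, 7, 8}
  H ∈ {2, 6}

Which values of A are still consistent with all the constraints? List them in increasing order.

6, 7, 8

The 3 variables A, F, G are confined to {6, 7, 8}, which locks those values in; drop them from B, C, D, E, H.
B's domain is down to {5}, so B = 5. So C can't be 5.
C must be 1 (only option left). So E can't be 1.
That leaves H = 2. So E can't be 2.
That leaves E = 4.
No further eliminations apply; A can still be any of 6, 7, 8.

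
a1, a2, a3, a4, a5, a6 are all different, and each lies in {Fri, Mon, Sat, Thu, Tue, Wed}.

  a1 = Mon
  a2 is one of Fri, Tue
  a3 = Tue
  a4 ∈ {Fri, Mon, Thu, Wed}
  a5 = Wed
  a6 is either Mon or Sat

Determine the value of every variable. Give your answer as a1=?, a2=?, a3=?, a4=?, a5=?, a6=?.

a1 must be Mon (only option left). Strike Mon from a4, a6.
a3's domain is down to {Tue}, so a3 = Tue. Eliminate Tue elsewhere: a2.
a5 must be Wed (only option left). So a4 can't be Wed.
That leaves a6 = Sat.
a2 must be Fri (only option left). Eliminate Fri elsewhere: a4.
a4 has just one choice, so a4 = Thu.

a1=Mon, a2=Fri, a3=Tue, a4=Thu, a5=Wed, a6=Sat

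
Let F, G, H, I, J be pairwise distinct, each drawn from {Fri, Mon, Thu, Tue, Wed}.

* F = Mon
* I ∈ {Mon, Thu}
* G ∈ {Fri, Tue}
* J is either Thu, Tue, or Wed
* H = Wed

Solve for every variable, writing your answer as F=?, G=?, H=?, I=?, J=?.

F has just one choice, so F = Mon. Eliminate Mon elsewhere: I.
H's domain is down to {Wed}, so H = Wed. So J can't be Wed.
That leaves I = Thu. So J can't be Thu.
J has just one choice, so J = Tue. Eliminate Tue elsewhere: G.
That leaves G = Fri.

F=Mon, G=Fri, H=Wed, I=Thu, J=Tue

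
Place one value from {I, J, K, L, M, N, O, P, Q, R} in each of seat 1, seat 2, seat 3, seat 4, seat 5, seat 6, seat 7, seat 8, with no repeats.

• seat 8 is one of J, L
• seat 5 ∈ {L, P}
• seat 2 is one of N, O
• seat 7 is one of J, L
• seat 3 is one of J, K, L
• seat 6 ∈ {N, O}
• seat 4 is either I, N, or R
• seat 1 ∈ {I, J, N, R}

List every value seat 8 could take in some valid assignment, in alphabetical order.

The 8 variables draw from only 8 values {I, J, K, L, N, O, P, R}, so each is used; only seat 3 can be K, hence seat 3 = K.
The 7 still-open variables draw from only 7 values {I, J, L, N, O, P, R}, so each is used; only seat 5 can be P, hence seat 5 = P.
The 2 variables seat 2 and seat 6 are confined to {N, O}, which locks those values in; drop them from seat 1, seat 4.
seat 7 and seat 8 share exactly the 2 values {J, L}; by pigeonhole those values go to them, so strike J, L from seat 1.
No further eliminations apply; seat 8 can still be any of J, L.

J, L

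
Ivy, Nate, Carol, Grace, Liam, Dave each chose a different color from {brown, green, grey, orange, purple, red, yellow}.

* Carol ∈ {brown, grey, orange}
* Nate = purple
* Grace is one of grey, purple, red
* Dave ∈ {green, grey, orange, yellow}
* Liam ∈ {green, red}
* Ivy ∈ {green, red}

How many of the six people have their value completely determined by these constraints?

2

Nate must be purple (only option left). Remove purple from Grace.
Ivy and Liam between them cover only {green, red} — a naked pair. Remove those values from Grace, Dave.
Grace's domain is down to {grey}, so Grace = grey. Eliminate grey elsewhere: Carol, Dave.
Determined: Nate=purple, Grace=grey. The other people each still have more than one consistent value. That makes 2.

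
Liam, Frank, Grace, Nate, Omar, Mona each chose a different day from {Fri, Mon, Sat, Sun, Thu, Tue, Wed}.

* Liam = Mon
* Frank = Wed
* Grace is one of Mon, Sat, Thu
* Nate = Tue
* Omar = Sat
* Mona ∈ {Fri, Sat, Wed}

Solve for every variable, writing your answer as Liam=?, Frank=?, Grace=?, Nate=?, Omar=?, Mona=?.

Liam=Mon, Frank=Wed, Grace=Thu, Nate=Tue, Omar=Sat, Mona=Fri

Liam must be Mon (only option left). Strike Mon from Grace.
That leaves Frank = Wed. Strike Wed from Mona.
That leaves Nate = Tue.
Omar must be Sat (only option left). So Grace, Mona can't be Sat.
That leaves Mona = Fri.
Grace has just one choice, so Grace = Thu.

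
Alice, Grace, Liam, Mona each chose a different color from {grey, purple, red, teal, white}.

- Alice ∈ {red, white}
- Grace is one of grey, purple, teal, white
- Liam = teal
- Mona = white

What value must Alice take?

Liam has just one choice, so Liam = teal. Strike teal from Grace.
Mona must be white (only option left). Eliminate white elsewhere: Alice, Grace.
So Alice = red.

red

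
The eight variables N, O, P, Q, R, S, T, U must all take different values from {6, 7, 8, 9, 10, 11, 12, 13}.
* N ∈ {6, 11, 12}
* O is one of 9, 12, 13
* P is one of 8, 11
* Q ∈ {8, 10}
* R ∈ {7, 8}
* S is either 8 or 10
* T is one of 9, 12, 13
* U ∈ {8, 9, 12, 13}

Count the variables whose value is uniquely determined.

Among the 8 variables, 6 fits only N (and all 8 values in {6, 7, 8, 9, 10, 11, 12, 13} must be used), so N = 6.
The 7 still-open variables draw from only 7 values {7, 8, 9, 10, 11, 12, 13}, so each is used; only R can be 7, hence R = 7.
The 6 still-open variables draw from only 6 values {8, 9, 10, 11, 12, 13}, so each is used; only P can be 11, hence P = 11.
The 2 variables Q and S are confined to {8, 10}, which locks those values in; drop them from U.
Determined: N=6, P=11, R=7. The other variables each still have more than one consistent value. That makes 3.

3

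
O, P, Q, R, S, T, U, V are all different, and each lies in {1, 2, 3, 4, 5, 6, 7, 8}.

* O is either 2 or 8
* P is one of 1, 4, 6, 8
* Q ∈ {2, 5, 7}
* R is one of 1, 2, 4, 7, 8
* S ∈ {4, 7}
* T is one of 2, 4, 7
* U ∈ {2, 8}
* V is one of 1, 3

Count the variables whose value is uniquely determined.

4

The 8 variables draw from only 8 values {1, 2, 3, 4, 5, 6, 7, 8}, so each is used; only V can be 3, hence V = 3.
Among the 7 still-open variables, 5 fits only Q (and all 7 values in {1, 2, 4, 5, 6, 7, 8} must be used), so Q = 5.
The 6 still-open variables together cover exactly {1, 2, 4, 6, 7, 8} — 6 values for 6 variables — and 6 appears only in P's list, so P = 6.
Among the 5 still-open variables, 1 fits only R (and all 5 values in {1, 2, 4, 7, 8} must be used), so R = 1.
O and U share exactly the 2 values {2, 8}; by pigeonhole those values go to them, so strike 2, 8 from T.
Determined: P=6, Q=5, R=1, V=3. The other variables each still have more than one consistent value. That makes 4.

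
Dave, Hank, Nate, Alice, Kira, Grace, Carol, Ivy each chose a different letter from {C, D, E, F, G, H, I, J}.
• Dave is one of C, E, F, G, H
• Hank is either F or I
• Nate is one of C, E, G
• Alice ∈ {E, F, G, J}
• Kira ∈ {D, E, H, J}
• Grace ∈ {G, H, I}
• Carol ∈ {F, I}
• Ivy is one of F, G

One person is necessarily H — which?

The 8 variables draw from only 8 values {C, D, E, F, G, H, I, J}, so each is used; only Kira can be D, hence Kira = D.
The 7 still-open variables draw from only 7 values {C, E, F, G, H, I, J}, so each is used; only Alice can be J, hence Alice = J.
Hank and Carol between them cover only {F, I} — a naked pair. Remove those values from Dave, Grace, Ivy.
That leaves Ivy = G. Strike G from Dave, Nate, Grace.
So H goes to Grace.

Grace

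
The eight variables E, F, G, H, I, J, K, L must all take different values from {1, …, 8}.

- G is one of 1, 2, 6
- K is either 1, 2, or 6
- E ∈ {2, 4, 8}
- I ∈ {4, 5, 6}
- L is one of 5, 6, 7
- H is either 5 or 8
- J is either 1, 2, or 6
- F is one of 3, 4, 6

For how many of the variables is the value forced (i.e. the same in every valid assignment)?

The 8 variables together cover exactly {1, 2, 3, 4, 5, 6, 7, 8} — 8 values for 8 variables — and 3 appears only in F's list, so F = 3.
Among the 7 still-open variables, 7 fits only L (and all 7 values in {1, 2, 4, 5, 6, 7, 8} must be used), so L = 7.
G, J, K between them cover only {1, 2, 6} — a naked triple. Remove those values from E, I.
Determined: F=3, L=7. The other variables each still have more than one consistent value. That makes 2.

2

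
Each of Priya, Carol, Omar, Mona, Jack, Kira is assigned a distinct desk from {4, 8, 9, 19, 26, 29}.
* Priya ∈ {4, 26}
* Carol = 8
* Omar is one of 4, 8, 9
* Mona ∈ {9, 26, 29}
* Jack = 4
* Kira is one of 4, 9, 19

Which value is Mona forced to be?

Carol must be 8 (only option left). Remove 8 from Omar.
Jack's domain is down to {4}, so Jack = 4. Remove 4 from Priya, Omar, Kira.
That leaves Priya = 26. Remove 26 from Mona.
Omar's domain is down to {9}, so Omar = 9. Strike 9 from Mona, Kira.
So Mona = 29.

29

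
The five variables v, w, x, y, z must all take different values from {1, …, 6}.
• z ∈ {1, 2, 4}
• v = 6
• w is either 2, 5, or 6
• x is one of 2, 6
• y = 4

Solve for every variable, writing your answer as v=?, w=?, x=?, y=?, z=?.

v's domain is down to {6}, so v = 6. Strike 6 from w, x.
That leaves x = 2. Remove 2 from w, z.
y's domain is down to {4}, so y = 4. Strike 4 from z.
That leaves z = 1.
w must be 5 (only option left).

v=6, w=5, x=2, y=4, z=1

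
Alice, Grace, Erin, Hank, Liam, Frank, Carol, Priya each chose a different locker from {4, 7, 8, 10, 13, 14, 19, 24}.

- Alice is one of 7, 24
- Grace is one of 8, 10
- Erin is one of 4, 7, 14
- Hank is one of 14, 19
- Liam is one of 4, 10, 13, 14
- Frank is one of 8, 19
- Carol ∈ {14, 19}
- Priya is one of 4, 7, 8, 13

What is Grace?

10

The 8 variables draw from only 8 values {4, 7, 8, 10, 13, 14, 19, 24}, so each is used; only Alice can be 24, hence Alice = 24.
The 2 variables Hank and Carol are confined to {14, 19}, which locks those values in; drop them from Erin, Liam, Frank.
Frank must be 8 (only option left). Strike 8 from Grace, Priya.
So Grace = 10.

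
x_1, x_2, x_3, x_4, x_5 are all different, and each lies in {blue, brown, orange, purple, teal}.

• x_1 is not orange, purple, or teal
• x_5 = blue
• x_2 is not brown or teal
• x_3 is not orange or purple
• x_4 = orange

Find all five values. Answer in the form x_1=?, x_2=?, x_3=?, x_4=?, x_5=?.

x_4's domain is down to {orange}, so x_4 = orange. Eliminate orange elsewhere: x_2.
That leaves x_5 = blue. So x_1, x_2, x_3 can't be blue.
x_1 has just one choice, so x_1 = brown. Eliminate brown elsewhere: x_3.
x_2 must be purple (only option left).
x_3 has just one choice, so x_3 = teal.

x_1=brown, x_2=purple, x_3=teal, x_4=orange, x_5=blue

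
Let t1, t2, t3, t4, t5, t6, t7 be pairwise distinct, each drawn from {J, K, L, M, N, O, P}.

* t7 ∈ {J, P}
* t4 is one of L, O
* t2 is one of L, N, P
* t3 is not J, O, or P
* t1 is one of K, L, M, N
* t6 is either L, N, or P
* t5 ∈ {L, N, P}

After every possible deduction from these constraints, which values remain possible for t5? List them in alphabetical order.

Among the 7 variables, J fits only t7 (and all 7 values in {J, K, L, M, N, O, P} must be used), so t7 = J.
The 6 still-open variables together cover exactly {K, L, M, N, O, P} — 6 values for 6 variables — and O appears only in t4's list, so t4 = O.
The 3 variables t2, t5, t6 are confined to {L, N, P}, which locks those values in; drop them from t1, t3.
No further eliminations apply; t5 can still be any of L, N, P.

L, N, P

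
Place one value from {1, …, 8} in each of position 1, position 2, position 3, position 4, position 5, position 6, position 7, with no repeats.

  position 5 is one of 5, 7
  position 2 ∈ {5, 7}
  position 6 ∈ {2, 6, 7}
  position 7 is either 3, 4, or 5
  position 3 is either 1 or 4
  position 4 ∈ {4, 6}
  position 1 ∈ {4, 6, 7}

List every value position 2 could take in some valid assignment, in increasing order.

5, 7

Among the 7 variables, 1 fits only position 3 (and all 7 values in {1, 2, 3, 4, 5, 6, 7} must be used), so position 3 = 1.
Among the 6 still-open variables, 2 fits only position 6 (and all 6 values in {2, 3, 4, 5, 6, 7} must be used), so position 6 = 2.
The 5 still-open variables together cover exactly {3, 4, 5, 6, 7} — 5 values for 5 variables — and 3 appears only in position 7's list, so position 7 = 3.
position 2 and position 5 share exactly the 2 values {5, 7}; by pigeonhole those values go to them, so strike 5, 7 from position 1.
No further eliminations apply; position 2 can still be any of 5, 7.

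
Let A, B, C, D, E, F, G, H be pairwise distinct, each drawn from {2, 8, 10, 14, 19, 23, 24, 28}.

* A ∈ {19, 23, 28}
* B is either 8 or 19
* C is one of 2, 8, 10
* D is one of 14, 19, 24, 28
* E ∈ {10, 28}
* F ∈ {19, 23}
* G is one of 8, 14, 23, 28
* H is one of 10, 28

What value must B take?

The 8 variables together cover exactly {2, 8, 10, 14, 19, 23, 24, 28} — 8 values for 8 variables — and 2 appears only in C's list, so C = 2.
The 7 still-open variables draw from only 7 values {8, 10, 14, 19, 23, 24, 28}, so each is used; only D can be 24, hence D = 24.
Among the 6 still-open variables, 14 fits only G (and all 6 values in {8, 10, 14, 19, 23, 28} must be used), so G = 14.
The 5 still-open variables draw from only 5 values {8, 10, 19, 23, 28}, so each is used; only B can be 8, hence B = 8.

8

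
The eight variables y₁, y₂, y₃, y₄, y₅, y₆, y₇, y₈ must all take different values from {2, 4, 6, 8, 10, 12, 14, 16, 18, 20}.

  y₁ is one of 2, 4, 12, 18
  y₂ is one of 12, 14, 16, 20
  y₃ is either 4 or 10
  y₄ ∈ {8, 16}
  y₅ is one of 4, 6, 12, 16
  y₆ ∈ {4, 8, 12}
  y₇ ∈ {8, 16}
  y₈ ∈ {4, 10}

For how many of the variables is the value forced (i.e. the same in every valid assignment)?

The 2 variables y₃ and y₈ are confined to {4, 10}, which locks those values in; drop them from y₁, y₅, y₆.
The 2 variables y₄ and y₇ are confined to {8, 16}, which locks those values in; drop them from y₂, y₅, y₆.
That leaves y₆ = 12. Eliminate 12 elsewhere: y₁, y₂, y₅.
y₅'s domain is down to {6}, so y₅ = 6.
Determined: y₅=6, y₆=12. The other variables each still have more than one consistent value. That makes 2.

2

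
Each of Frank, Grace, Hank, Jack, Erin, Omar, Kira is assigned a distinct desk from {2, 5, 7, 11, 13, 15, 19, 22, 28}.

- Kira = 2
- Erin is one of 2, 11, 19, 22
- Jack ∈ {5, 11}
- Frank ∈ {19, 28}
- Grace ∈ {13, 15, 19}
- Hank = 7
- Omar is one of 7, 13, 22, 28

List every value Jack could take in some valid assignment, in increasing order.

Hank has just one choice, so Hank = 7. Strike 7 from Omar.
Kira has just one choice, so Kira = 2. So Erin can't be 2.
No further eliminations apply; Jack can still be any of 5, 11.

5, 11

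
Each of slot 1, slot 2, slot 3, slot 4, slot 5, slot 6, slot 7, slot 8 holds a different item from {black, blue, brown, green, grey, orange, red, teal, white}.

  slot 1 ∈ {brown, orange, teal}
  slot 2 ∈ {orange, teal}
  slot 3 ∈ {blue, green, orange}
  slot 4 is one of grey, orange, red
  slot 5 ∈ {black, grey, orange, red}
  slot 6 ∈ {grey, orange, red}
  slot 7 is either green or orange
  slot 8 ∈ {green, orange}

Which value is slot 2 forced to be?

The 8 variables draw from only 8 values {black, blue, brown, green, grey, orange, red, teal}, so each is used; only slot 5 can be black, hence slot 5 = black.
The 7 still-open variables together cover exactly {blue, brown, green, grey, orange, red, teal} — 7 values for 7 variables — and blue appears only in slot 3's list, so slot 3 = blue.
Among the 6 still-open variables, brown fits only slot 1 (and all 6 values in {brown, green, grey, orange, red, teal} must be used), so slot 1 = brown.
The 5 still-open variables together cover exactly {green, grey, orange, red, teal} — 5 values for 5 variables — and teal appears only in slot 2's list, so slot 2 = teal.

teal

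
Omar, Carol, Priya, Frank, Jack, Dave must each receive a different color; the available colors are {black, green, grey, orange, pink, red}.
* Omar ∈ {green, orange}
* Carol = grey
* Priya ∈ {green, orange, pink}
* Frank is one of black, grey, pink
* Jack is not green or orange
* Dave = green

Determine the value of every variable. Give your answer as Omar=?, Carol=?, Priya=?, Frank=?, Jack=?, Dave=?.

Omar=orange, Carol=grey, Priya=pink, Frank=black, Jack=red, Dave=green

Carol must be grey (only option left). Remove grey from Frank, Jack.
Dave's domain is down to {green}, so Dave = green. Remove green from Omar, Priya.
Omar must be orange (only option left). So Priya can't be orange.
Priya has just one choice, so Priya = pink. Strike pink from Frank, Jack.
Frank's domain is down to {black}, so Frank = black. So Jack can't be black.
Jack has just one choice, so Jack = red.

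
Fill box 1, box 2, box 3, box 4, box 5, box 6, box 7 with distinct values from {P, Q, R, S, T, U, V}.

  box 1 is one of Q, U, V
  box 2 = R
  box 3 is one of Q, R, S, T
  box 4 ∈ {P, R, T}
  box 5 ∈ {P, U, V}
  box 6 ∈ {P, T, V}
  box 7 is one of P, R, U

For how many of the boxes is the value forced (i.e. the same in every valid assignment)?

3

box 2 must be R (only option left). Eliminate R elsewhere: box 3, box 4, box 7.
Among the 6 still-open variables, S fits only box 3 (and all 6 values in {P, Q, S, T, U, V} must be used), so box 3 = S.
Among the 5 still-open variables, Q fits only box 1 (and all 5 values in {P, Q, T, U, V} must be used), so box 1 = Q.
Determined: box 1=Q, box 2=R, box 3=S. The other boxes each still have more than one consistent value. That makes 3.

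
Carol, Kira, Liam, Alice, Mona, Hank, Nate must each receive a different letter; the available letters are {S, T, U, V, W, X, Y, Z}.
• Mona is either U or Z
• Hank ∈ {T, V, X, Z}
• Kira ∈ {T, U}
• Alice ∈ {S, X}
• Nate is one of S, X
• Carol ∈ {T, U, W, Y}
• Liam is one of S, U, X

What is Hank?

Alice and Nate share exactly the 2 values {S, X}; by pigeonhole those values go to them, so strike S, X from Liam, Hank.
Liam has just one choice, so Liam = U. Eliminate U elsewhere: Carol, Kira, Mona.
Mona must be Z (only option left). Remove Z from Hank.
Kira's domain is down to {T}, so Kira = T. Remove T from Carol, Hank.
So Hank = V.

V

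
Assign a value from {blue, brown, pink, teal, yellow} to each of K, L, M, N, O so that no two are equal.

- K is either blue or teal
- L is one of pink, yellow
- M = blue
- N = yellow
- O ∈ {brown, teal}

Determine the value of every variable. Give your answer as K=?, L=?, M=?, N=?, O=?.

K=teal, L=pink, M=blue, N=yellow, O=brown

M must be blue (only option left). Remove blue from K.
That leaves N = yellow. Eliminate yellow elsewhere: L.
K must be teal (only option left). So O can't be teal.
That leaves L = pink.
O has just one choice, so O = brown.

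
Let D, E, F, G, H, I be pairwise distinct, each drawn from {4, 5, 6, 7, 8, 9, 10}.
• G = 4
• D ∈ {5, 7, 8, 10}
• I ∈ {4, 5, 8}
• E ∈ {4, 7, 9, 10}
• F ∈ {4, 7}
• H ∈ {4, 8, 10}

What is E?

9

G's domain is down to {4}, so G = 4. Remove 4 from E, F, H, I.
F must be 7 (only option left). Strike 7 from D, E.
The 4 still-open variables together cover exactly {5, 8, 9, 10} — 4 values for 4 variables — and 9 appears only in E's list, so E = 9.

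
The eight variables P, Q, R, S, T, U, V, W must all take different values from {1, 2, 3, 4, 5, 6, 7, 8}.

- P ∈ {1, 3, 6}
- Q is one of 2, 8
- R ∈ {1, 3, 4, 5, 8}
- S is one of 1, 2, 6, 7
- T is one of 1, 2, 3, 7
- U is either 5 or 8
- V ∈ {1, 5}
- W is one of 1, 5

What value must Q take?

2

The 8 variables draw from only 8 values {1, 2, 3, 4, 5, 6, 7, 8}, so each is used; only R can be 4, hence R = 4.
V and W between them cover only {1, 5} — a naked pair. Remove those values from P, S, T, U.
U's domain is down to {8}, so U = 8. Strike 8 from Q.
So Q = 2.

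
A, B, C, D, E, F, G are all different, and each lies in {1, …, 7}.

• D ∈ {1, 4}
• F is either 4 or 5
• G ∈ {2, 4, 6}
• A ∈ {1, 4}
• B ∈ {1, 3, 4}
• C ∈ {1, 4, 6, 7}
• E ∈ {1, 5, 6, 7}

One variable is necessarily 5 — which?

Among the 7 variables, 2 fits only G (and all 7 values in {1, 2, 3, 4, 5, 6, 7} must be used), so G = 2.
Among the 6 still-open variables, 3 fits only B (and all 6 values in {1, 3, 4, 5, 6, 7} must be used), so B = 3.
A and D between them cover only {1, 4} — a naked pair. Remove those values from C, E, F.
So 5 goes to F.

F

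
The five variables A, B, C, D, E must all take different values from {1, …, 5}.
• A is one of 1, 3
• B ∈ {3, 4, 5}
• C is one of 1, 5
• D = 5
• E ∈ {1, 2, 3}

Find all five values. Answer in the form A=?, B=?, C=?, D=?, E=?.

D has just one choice, so D = 5. Remove 5 from B, C.
C has just one choice, so C = 1. So A, E can't be 1.
That leaves A = 3. So B, E can't be 3.
B has just one choice, so B = 4.
E has just one choice, so E = 2.

A=3, B=4, C=1, D=5, E=2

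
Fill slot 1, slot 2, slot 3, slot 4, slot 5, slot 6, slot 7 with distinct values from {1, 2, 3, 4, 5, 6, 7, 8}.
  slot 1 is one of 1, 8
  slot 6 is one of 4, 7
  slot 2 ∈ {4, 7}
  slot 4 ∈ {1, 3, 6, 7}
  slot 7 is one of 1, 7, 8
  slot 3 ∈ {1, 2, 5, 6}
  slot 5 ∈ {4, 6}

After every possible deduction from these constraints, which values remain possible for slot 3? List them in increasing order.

2, 5

The 2 variables slot 2 and slot 6 are confined to {4, 7}, which locks those values in; drop them from slot 4, slot 5, slot 7.
slot 5 must be 6 (only option left). Eliminate 6 elsewhere: slot 3, slot 4.
slot 1 and slot 7 share exactly the 2 values {1, 8}; by pigeonhole those values go to them, so strike 1, 8 from slot 3, slot 4.
slot 4 must be 3 (only option left).
No further eliminations apply; slot 3 can still be any of 2, 5.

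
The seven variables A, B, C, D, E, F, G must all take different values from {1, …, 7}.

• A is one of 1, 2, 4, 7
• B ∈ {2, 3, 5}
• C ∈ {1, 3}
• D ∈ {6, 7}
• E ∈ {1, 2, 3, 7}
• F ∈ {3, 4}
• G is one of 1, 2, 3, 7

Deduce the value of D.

6

The 7 variables draw from only 7 values {1, 2, 3, 4, 5, 6, 7}, so each is used; only B can be 5, hence B = 5.
The 6 still-open variables together cover exactly {1, 2, 3, 4, 6, 7} — 6 values for 6 variables — and 6 appears only in D's list, so D = 6.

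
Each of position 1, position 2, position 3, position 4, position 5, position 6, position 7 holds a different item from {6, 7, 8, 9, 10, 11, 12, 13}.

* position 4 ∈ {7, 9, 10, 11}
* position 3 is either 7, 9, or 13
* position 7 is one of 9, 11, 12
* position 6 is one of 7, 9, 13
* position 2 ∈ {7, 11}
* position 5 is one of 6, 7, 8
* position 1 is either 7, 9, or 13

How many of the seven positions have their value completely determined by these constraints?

3

The 3 variables position 1, position 3, position 6 are confined to {7, 9, 13}, which locks those values in; drop them from position 2, position 4, position 5, position 7.
position 2's domain is down to {11}, so position 2 = 11. Eliminate 11 elsewhere: position 4, position 7.
position 4 has just one choice, so position 4 = 10.
position 7 has just one choice, so position 7 = 12.
Determined: position 2=11, position 4=10, position 7=12. The other positions each still have more than one consistent value. That makes 3.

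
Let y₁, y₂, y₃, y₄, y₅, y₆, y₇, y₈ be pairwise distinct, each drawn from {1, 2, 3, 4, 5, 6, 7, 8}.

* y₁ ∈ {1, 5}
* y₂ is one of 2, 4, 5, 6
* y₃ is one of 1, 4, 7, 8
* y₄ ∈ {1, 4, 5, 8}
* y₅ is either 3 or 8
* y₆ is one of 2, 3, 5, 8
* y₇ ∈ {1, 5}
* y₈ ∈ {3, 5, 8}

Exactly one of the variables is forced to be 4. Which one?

Among the 8 variables, 6 fits only y₂ (and all 8 values in {1, 2, 3, 4, 5, 6, 7, 8} must be used), so y₂ = 6.
The 7 still-open variables draw from only 7 values {1, 2, 3, 4, 5, 7, 8}, so each is used; only y₆ can be 2, hence y₆ = 2.
The 6 still-open variables together cover exactly {1, 3, 4, 5, 7, 8} — 6 values for 6 variables — and 7 appears only in y₃'s list, so y₃ = 7.
The 5 still-open variables together cover exactly {1, 3, 4, 5, 8} — 5 values for 5 variables — and 4 appears only in y₄'s list, so y₄ = 4.

y₄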